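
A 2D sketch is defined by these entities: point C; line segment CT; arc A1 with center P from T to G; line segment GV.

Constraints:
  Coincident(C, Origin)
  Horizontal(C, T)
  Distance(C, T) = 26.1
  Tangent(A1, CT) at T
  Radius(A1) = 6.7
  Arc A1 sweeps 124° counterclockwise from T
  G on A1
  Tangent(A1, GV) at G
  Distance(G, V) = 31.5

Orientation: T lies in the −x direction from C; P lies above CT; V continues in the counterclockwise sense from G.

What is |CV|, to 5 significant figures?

52.848

C is at the origin; C and T share the same y with |CT| = 26.1 and T on the −x side, so T = (-26.100, 0.0000). The tangent condition forces PT to be normal to CT, so P = T + (0, 6.7) = (-26.100, 6.7000). On A1, T sits at bearing -90° from P; a 124° counterclockwise sweep puts G at bearing 34°, so G = P + 6.7·(cos 34°, sin 34°) = (-20.545, 10.447). The tangent condition forces PG to be normal to GV, so GV runs along (−sin 34°, cos 34°); with |GV| = 31.5, V = (-38.160, 36.561). Then |CV| = |V − C| = 52.848.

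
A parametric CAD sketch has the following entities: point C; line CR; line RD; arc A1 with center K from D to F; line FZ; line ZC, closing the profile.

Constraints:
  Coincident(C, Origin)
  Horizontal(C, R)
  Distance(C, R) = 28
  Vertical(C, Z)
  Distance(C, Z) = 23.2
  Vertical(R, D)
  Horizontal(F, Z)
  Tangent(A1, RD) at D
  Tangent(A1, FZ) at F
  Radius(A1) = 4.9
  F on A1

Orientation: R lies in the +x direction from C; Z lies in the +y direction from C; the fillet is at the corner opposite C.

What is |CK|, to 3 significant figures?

29.5

CZ is vertical with |CZ| = 23.2 and Z on the +y side, so Z = (0.00, 23.2). The virtual corner opposite C is at (28.0, 23.2). A1 meets RD tangentially, so KD is at right angles to RD and the tangent condition forces KF to be normal to FZ, with radius 4.9, so the center K sits 4.9 in from both sides at K = (23.1, 18.3). Then |CK| = |K − C| = 29.5.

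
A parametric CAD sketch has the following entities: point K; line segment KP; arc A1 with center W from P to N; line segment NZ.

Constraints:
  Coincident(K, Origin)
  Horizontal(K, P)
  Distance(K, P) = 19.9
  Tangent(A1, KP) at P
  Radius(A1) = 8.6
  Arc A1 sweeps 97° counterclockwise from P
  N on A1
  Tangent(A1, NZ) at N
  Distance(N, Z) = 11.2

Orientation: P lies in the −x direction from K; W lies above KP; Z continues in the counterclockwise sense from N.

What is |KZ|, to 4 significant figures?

24.36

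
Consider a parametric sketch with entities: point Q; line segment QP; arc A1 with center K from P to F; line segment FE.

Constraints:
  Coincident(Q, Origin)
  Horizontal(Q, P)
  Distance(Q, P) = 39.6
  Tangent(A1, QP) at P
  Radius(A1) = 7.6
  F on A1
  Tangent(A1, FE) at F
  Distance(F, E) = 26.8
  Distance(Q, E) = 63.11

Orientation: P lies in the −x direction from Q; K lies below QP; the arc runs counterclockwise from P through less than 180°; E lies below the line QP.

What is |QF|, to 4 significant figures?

47.12

Checks: |KF| = 7.600 ✓; ∠(KF, FE) = 90.00° ✓; |FE| = 26.80 ✓; |QE| = 63.11 ✓.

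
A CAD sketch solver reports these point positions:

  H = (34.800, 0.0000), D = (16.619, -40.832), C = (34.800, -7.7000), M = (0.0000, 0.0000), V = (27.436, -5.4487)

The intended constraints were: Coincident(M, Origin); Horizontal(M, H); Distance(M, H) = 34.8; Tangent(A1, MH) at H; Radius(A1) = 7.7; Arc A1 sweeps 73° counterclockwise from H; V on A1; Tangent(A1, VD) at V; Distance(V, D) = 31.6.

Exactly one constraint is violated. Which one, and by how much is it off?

Distance(V, D) = 31.6 — off by 5.40.

M = (0.00, 0.00) ✓; M.y = 0.00, H.y = 0.00 ✓; |MH| = 34.80 ✓; ∠(CH, HM) = 90.00° ✓; |CH| = 7.700 ✓; bearing(C→V) − bearing(C→H) = 73.00° ✓; |CV| = 7.700 ✓; ∠(CV, VD) = 90.00° ✓; |VD| = 37.00 ✗.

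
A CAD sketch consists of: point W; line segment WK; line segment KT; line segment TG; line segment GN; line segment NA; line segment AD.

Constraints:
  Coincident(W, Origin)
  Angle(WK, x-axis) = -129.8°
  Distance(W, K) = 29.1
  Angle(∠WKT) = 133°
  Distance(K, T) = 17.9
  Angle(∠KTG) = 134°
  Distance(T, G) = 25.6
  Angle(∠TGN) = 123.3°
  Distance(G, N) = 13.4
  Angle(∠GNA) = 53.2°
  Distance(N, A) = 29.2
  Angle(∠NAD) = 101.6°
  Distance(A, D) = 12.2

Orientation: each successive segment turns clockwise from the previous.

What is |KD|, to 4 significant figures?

21.27

W is at the origin; WK runs at -129.8° with length 29.1, so K = (-18.63, -22.36). ∠WKT = 133.0° gives KT at -176.8° from the x-axis; with |KT| = 17.9, T = (-36.50, -23.36). ∠KTG = 134.0° gives TG at 137.2° from the x-axis; with |TG| = 25.6, G = (-55.28, -5.963). ∠TGN = 123.3° gives GN at 80.50° from the x-axis; with |GN| = 13.4, N = (-53.07, 7.254). ∠GNA = 53.2° gives NA at -46.30° from the x-axis; with |NA| = 29.2, A = (-32.90, -13.86). ∠NAD = 101.6° gives AD at -124.7° from the x-axis; with |AD| = 12.2, D = (-39.84, -23.89). Then |KD| = |D − K| = 21.27.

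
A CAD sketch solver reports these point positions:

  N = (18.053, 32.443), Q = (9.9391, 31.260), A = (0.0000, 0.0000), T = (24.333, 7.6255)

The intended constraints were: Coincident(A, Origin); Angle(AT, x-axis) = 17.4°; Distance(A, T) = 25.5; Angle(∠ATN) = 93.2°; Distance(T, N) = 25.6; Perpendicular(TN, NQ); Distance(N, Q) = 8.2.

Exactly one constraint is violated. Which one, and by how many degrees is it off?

Perpendicular(TN, NQ) — off by 5.91°.

A = (0.00, 0.00) ✓; AT at 17.40° ✓; |AT| = 25.50 ✓; ∠ATN = 93.20° ✓; |TN| = 25.60 ✓; ∠(TN, NQ) = 84.09° ✗; |NQ| = 8.200 ✓.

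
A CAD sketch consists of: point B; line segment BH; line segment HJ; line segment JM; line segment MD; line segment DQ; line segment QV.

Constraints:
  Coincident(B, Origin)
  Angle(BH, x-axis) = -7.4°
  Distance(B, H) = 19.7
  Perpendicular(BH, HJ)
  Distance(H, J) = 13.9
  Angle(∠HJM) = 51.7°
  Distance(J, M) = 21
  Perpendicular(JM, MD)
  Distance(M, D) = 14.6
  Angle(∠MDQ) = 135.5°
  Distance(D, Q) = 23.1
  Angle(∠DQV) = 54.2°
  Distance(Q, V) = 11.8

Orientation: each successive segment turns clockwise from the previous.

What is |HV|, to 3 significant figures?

10.3

B is at the origin; BH runs at -7.4° with length 19.7, so H = (19.5, -2.54). BH is perpendicular to HJ, so HJ runs at -97.4°; with |HJ| = 13.9, J = (17.7, -16.3). ∠HJM = 51.7° gives JM at 134° from the x-axis; with |JM| = 21.0, M = (3.08, -1.29). JM is perpendicular to MD, so MD runs at 44.3°; with |MD| = 14.6, D = (13.5, 8.90). ∠MDQ = 135.5° gives DQ at -0.200° from the x-axis; with |DQ| = 23.1, Q = (36.6, 8.82). ∠DQV = 54.2° gives QV at -126° from the x-axis; with |QV| = 11.8, V = (29.7, -0.722). Then |HV| = |V − H| = 10.3.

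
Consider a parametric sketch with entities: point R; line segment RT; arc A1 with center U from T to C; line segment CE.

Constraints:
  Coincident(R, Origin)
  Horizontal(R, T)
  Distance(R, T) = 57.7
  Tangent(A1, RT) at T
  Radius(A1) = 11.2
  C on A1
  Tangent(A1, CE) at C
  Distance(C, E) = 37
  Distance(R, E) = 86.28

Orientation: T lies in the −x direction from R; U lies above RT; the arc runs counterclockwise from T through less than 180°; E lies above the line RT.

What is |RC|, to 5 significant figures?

52.310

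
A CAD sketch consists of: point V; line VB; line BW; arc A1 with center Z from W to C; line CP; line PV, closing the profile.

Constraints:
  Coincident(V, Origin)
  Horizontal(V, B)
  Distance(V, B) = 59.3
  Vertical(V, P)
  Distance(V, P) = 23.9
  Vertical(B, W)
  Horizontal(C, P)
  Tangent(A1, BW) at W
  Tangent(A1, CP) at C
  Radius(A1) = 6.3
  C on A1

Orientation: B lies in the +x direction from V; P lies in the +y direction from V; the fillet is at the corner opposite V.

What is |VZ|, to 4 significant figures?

55.85

V is at the origin; VB is horizontal with |VB| = 59.3 and B on the +x side, so B = (59.30, 0.000). VP is vertical with |VP| = 23.9 and P on the +y side, so P = (0.000, 23.90). The virtual corner opposite V is at (59.30, 23.90). Tangency of A1 to BW means the radius ZW is perpendicular to BW and since A1 is tangent to CP there, ZC ⟂ CP, with radius 6.3, so the center Z sits 6.3 in from both sides at Z = (53.00, 17.60). Then |VZ| = |Z − V| = 55.85.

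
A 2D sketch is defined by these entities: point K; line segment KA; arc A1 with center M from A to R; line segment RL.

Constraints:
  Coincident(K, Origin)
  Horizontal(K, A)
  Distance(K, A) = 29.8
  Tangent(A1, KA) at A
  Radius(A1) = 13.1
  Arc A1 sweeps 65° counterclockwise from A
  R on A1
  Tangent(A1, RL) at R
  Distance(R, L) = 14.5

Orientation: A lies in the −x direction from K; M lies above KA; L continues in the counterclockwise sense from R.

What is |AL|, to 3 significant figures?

27.4

On A1, A sits at bearing -90° from M; a 65° counterclockwise sweep puts R at bearing -25°, so R = M + 13.1·(cos -25°, sin -25°) = (-17.9, 7.56). Tangency of A1 to RL means the radius MR is perpendicular to RL, so RL runs along (−sin -25°, cos -25°); with |RL| = 14.5, L = (-11.8, 20.7). Then |AL| = |L − A| = 27.4.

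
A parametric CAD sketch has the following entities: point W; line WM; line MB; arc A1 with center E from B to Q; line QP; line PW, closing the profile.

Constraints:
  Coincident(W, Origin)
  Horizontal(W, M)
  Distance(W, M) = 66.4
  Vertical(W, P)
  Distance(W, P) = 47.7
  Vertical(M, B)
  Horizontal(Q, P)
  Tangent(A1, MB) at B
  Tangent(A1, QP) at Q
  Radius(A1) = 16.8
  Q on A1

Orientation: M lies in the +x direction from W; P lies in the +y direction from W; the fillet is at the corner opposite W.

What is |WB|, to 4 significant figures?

73.24

W is at the origin; W and M share the same y with |WM| = 66.4 and M on the +x side, so M = (66.40, 0.000). WP is vertical with |WP| = 47.7 and P on the +y side, so P = (0.000, 47.70). The virtual corner opposite W is at (66.40, 47.70). Tangency of A1 to MB means the radius EB is perpendicular to MB and since A1 is tangent to QP there, EQ ⟂ QP, with radius 16.8, so the center E sits 16.8 in from both sides at E = (49.60, 30.90). That places the tangent points at B = (66.40, 30.90) on MB and Q = (49.60, 47.70) on QP. Then |WB| = |B − W| = 73.24.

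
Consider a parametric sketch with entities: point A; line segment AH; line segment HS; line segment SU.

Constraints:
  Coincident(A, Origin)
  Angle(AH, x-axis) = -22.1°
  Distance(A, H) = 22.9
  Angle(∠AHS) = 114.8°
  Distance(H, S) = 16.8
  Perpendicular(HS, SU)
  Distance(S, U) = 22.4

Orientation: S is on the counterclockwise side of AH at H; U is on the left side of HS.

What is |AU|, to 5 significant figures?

26.455

A is at the origin; AH runs at -22.1° with length 22.9, so H = 22.9·(cos -22.1°, sin -22.1°) = (21.218, -8.6155). ∠AHS = 114.8°, so HS runs at -22.1° + (180° − 114.8°) = 43.100° from the x-axis; with |HS| = 16.8, S = H + 16.8·(cos 43.100°, sin 43.100°) = (33.484, 2.8635). The perpendicularity gives SU at right angles to HS; with |SU| = 22.4 on the left of HS, U = S + 22.4·(-0.68327, 0.73016) = (18.179, 19.219). Then |AU| = |U − A| = 26.455.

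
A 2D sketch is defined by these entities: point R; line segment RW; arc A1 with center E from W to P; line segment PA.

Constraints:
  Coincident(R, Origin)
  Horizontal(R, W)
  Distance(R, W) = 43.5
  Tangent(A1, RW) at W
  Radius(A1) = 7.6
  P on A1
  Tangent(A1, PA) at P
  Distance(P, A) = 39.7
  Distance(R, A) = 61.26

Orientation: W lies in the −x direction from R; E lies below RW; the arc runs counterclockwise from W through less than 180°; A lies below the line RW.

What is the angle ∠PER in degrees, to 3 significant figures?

172°

Checks: ∠(EW, WR) = 90.00° ✓; |EW| = 7.600 ✓; |EP| = 7.600 ✓; ∠(EP, PA) = 90.00° ✓; |PA| = 39.70 ✓; |RA| = 61.26 ✓.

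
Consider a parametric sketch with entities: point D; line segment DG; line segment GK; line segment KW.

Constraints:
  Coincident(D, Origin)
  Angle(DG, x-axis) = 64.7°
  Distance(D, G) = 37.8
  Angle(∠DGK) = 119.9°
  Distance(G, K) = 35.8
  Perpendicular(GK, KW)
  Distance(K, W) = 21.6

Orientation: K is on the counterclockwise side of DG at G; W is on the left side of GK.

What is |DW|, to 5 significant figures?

55.773

D is at the origin; DG runs at 64.7° with length 37.8, so G = 37.8·(cos 64.7°, sin 64.7°) = (16.154, 34.174). ∠DGK = 119.9°, so GK runs at 64.7° + (180° − 119.9°) = 124.80° from the x-axis; with |GK| = 35.8, K = G + 35.8·(cos 124.80°, sin 124.80°) = (-4.2774, 63.571). GK is perpendicular to KW; with |KW| = 21.6 on the left of GK, W = K + 21.6·(-0.82115, -0.57071) = (-22.014, 51.244). Then |DW| = |W − D| = 55.773.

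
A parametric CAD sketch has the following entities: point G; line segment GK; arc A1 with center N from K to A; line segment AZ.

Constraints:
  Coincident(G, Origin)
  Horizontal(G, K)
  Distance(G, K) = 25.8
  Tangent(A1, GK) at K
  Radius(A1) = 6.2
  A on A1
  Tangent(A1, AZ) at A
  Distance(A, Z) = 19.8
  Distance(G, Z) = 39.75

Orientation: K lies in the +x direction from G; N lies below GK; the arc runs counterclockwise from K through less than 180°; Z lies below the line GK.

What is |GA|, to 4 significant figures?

22.25

G is at the origin; G and K share the same y with |GK| = 25.8 and K on the +x side, so K = (25.80, 0.000). Tangency of A1 to GK means the radius NK is perpendicular to GK, so N = K + (0, -6.2) = (25.80, -6.200). Since NA ⟂ AZ (tangency), |NZ| = √(6.2² + 19.8²) = 20.75 regardless of where A sits on A1. So Z lies on both circle(G, 39.75) and circle(N, 20.75); the below-GK intersection is Z = (29.53, -26.61). A is the foot of the tangent from Z: A = (20.31, -9.086).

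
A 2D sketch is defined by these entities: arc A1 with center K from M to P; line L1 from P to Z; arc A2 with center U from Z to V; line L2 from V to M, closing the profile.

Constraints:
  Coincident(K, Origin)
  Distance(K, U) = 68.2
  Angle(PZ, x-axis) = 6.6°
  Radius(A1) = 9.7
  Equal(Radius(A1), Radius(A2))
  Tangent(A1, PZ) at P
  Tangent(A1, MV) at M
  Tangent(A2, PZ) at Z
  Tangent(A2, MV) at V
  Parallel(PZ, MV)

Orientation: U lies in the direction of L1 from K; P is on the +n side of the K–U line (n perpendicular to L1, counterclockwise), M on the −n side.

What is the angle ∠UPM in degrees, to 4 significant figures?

81.91°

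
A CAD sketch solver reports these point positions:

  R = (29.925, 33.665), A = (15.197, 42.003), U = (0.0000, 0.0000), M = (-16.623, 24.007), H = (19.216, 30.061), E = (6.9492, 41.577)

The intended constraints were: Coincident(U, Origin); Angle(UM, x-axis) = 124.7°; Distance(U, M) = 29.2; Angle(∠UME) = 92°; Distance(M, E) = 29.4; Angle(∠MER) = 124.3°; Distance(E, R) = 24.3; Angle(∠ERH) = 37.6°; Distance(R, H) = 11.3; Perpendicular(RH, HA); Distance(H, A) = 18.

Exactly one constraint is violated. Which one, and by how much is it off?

Distance(H, A) = 18 — off by 5.40.

U = (0.00, 0.00) ✓; UM at 124.7° ✓; |UM| = 29.20 ✓; ∠UME = 92.00° ✓; |ME| = 29.40 ✓; ∠MER = 124.3° ✓; |ER| = 24.30 ✓; ∠ERH = 37.60° ✓; |RH| = 11.30 ✓; ∠(RH, HA) = 90.00° ✓; |HA| = 12.60 ✗.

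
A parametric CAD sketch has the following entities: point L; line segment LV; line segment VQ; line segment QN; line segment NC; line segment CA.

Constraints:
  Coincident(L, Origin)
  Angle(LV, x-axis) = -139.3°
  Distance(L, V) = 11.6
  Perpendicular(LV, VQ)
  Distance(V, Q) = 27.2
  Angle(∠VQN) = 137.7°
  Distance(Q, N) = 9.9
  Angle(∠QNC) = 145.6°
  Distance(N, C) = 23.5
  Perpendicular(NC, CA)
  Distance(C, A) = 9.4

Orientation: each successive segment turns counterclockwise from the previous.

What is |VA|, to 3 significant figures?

44.2

L is at the origin; LV runs at -139.3° with length 11.6, so V = (-8.79, -7.56). LV ⟂ VQ, so VQ runs at -49.3°; with |VQ| = 27.2, Q = (8.94, -28.2). ∠VQN = 137.7° gives QN at -7.00° from the x-axis; with |QN| = 9.9, N = (18.8, -29.4). ∠QNC = 145.6° gives NC at 27.4° from the x-axis; with |NC| = 23.5, C = (39.6, -18.6). The perpendicularity gives CA at right angles to NC, so CA runs at 117°; with |CA| = 9.4, A = (35.3, -10.2). Then |VA| = |A − V| = 44.2.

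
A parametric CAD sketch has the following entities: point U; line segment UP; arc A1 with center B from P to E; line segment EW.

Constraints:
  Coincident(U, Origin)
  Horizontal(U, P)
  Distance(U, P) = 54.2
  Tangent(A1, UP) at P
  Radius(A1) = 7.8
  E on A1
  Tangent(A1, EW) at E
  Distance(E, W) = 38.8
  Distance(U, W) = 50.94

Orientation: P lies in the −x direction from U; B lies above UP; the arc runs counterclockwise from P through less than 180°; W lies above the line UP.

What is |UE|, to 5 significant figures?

47.295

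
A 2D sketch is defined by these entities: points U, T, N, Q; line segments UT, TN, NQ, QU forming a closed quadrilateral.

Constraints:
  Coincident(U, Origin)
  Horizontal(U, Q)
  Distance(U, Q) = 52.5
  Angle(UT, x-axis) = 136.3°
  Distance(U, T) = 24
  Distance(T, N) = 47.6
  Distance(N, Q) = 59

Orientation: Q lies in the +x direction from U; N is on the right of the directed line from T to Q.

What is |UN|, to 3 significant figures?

27.6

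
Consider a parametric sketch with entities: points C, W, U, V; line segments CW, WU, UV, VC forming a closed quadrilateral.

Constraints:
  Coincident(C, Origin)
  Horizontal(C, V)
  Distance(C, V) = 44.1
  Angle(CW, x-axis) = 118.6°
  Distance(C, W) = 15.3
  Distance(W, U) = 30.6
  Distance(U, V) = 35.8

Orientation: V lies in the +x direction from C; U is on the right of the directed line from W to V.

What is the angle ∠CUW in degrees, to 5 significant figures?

6.3485°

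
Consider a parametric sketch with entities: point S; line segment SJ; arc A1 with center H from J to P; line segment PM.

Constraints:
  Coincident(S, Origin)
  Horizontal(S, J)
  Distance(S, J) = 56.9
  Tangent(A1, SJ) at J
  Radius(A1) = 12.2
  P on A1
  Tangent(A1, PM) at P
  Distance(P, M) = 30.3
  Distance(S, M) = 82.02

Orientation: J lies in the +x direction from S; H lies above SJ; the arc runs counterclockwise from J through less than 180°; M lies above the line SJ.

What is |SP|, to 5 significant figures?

70.058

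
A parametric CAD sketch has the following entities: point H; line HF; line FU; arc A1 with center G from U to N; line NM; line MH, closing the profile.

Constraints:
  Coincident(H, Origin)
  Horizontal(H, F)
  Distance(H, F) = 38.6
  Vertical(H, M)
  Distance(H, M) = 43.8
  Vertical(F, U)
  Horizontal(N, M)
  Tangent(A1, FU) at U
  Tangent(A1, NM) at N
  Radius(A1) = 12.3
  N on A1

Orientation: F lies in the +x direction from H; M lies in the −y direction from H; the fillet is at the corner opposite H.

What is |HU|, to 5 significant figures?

49.822

H is at the origin; HF is horizontal with |HF| = 38.6 and F on the +x side, so F = (38.600, 0.0000). HM is vertical with |HM| = 43.8 and M on the −y side, so M = (0.0000, -43.800). The virtual corner opposite H is at (38.600, -43.800). The tangent condition forces GU to be normal to FU and since A1 is tangent to NM there, GN ⟂ NM, with radius 12.3, so the center G sits 12.3 in from both sides at G = (26.300, -31.500). That places the tangent points at U = (38.600, -31.500) on FU and N = (26.300, -43.800) on NM. Then |HU| = |U − H| = 49.822.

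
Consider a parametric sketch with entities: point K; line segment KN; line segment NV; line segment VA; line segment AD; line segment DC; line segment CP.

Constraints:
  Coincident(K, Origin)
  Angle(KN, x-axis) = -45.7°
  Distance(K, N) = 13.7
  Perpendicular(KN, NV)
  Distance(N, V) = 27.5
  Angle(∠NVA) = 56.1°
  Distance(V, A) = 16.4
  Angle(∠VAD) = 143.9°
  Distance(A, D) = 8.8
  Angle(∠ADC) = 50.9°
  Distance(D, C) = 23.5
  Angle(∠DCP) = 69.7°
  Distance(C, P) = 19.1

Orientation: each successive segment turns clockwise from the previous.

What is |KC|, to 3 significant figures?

26.2

∠VAD = 143.9° gives AD at 64.3° from the x-axis; with |AD| = 8.8, D = (-9.26, -4.95). ∠ADC = 50.9° gives DC at -64.8° from the x-axis; with |DC| = 23.5, C = (0.748, -26.2). Then |KC| = |C − K| = 26.2.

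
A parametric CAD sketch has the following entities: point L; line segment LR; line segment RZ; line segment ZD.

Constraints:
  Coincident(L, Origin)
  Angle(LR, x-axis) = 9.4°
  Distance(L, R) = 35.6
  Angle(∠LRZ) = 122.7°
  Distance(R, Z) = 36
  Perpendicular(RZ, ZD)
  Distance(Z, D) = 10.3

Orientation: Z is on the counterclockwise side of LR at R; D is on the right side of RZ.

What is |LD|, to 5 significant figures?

68.347

L is at the origin; LR runs at 9.4° with length 35.6, so R = 35.6·(cos 9.4°, sin 9.4°) = (35.122, 5.8144). ∠LRZ = 122.7°, so RZ runs at 9.4° + (180° − 122.7°) = 66.700° from the x-axis; with |RZ| = 36.0, Z = R + 36.0·(cos 66.700°, sin 66.700°) = (49.362, 38.878). RZ ⟂ ZD; with |ZD| = 10.3 on the right of RZ, D = Z + 10.3·(0.91845, -0.39555) = (58.822, 34.804). Then |LD| = |D − L| = 68.347.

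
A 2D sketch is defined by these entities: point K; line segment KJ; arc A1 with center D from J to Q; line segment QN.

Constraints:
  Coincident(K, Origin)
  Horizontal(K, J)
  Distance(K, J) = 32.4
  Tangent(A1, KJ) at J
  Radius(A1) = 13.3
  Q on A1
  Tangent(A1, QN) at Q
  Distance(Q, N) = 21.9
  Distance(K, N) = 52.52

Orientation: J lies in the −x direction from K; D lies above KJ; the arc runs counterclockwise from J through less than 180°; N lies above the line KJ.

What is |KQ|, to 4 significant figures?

30.73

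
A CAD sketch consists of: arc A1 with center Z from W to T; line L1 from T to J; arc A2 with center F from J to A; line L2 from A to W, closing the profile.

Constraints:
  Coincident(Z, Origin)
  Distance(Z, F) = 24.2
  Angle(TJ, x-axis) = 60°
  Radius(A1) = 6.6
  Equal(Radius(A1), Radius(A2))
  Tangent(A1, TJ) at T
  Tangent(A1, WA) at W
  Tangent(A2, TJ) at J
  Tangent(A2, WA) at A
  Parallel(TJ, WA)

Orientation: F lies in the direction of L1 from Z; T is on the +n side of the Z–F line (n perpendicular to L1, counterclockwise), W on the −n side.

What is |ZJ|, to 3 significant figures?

25.1

The slot axis is L1's direction at 60.0°, so u = (cos 60.0°, sin 60.0°) = (0.500, 0.866) and n = (−sin 60.0°, cos 60.0°) = (-0.866, 0.500). Z is at the origin and F lies 24.2 along u from Z, so F = 24.2·u = (12.1, 21.0). Tangency of A1 to both parallel lines with radius 6.6 puts T and W at Z ± 6.6·n: T = (-5.72, 3.30), W = (5.72, -3.30). Equal radii place J and A the same way about F: J = F + 6.6·n = (6.38, 24.3), A = F − 6.6·n = (17.8, 17.7). Then |ZJ| = |J − Z| = 25.1.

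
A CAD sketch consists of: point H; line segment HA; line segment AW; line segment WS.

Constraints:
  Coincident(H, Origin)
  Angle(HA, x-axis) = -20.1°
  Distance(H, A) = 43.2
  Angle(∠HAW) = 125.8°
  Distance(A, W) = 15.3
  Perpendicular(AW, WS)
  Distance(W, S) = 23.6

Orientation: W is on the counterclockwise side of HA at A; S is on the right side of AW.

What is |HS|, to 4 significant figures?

71.30

H is at the origin; HA runs at -20.1° with length 43.2, so A = 43.2·(cos -20.1°, sin -20.1°) = (40.57, -14.85). ∠HAW = 125.8°, so AW runs at -20.1° + (180° − 125.8°) = 34.10° from the x-axis; with |AW| = 15.3, W = A + 15.3·(cos 34.10°, sin 34.10°) = (53.24, -6.268). AW ⟂ WS; with |WS| = 23.6 on the right of AW, S = W + 23.6·(0.5606, -0.8281) = (66.47, -25.81). Then |HS| = |S − H| = 71.30.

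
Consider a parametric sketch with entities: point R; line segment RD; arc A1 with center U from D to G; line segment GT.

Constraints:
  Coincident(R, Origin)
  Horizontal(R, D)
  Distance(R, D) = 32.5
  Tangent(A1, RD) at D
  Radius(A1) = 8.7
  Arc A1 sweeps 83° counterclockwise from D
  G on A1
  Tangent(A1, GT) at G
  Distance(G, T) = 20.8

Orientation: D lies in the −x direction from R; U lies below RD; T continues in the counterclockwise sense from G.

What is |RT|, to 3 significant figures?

52.0

On A1, D sits at bearing 90° from U; an 83° counterclockwise sweep puts G at bearing 173°, so G = U + 8.7·(cos 173°, sin 173°) = (-41.1, -7.64). Tangency of A1 to GT means the radius UG is perpendicular to GT, so GT runs along (−sin 173°, cos 173°); with |GT| = 20.8, T = (-43.7, -28.3). Then |RT| = |T − R| = 52.0.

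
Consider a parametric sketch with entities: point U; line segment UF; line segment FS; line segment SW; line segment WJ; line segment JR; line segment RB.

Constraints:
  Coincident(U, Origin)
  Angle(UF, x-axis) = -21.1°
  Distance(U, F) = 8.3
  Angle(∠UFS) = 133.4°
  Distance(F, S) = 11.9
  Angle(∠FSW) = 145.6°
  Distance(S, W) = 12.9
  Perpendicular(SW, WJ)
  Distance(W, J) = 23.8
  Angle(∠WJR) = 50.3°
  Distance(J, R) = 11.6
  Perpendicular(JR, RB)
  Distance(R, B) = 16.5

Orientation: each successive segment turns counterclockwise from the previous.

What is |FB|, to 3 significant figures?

24.5

∠WJR = 50.3° gives JR at -80.4° from the x-axis; with |JR| = 11.6, R = (6.30, 13.8). JR ⟂ RB, so RB runs at 9.60°; with |RB| = 16.5, B = (22.6, 16.5). Then |FB| = |B − F| = 24.5.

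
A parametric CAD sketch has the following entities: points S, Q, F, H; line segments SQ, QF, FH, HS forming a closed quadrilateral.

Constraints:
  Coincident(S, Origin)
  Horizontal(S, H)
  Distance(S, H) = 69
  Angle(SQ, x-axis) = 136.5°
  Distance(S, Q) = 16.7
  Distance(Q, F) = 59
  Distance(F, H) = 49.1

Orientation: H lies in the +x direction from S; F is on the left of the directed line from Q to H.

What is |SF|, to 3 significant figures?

56.1

S is at the origin; SH is horizontal with |SH| = 69.0 and H in +x, so H = (69.0, 0). SQ runs at 136.5° with |SQ| = 16.7, so Q = (-12.1, 11.5). F is determined by |QF| = 59.0 and |FH| = 49.1 together: it lies at the intersection of circle(Q, 59.0) and circle(H, 49.1). With |QH| = 81.9, the foot of the radical line on QH is 47.5 from Q and the perpendicular offset is √(59.0² − 47.5²) = 35.0. Taking the left-of-QH solution: F = (39.8, 39.5).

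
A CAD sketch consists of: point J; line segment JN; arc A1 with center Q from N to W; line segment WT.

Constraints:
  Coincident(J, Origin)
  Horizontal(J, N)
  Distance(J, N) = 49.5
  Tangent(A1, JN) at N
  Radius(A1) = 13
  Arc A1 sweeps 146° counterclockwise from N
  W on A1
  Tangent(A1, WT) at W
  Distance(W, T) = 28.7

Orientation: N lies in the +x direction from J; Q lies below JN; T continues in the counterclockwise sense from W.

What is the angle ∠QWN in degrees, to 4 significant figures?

17.00°

J is at the origin; JN is horizontal with |JN| = 49.5 and N on the +x side, so N = (49.50, 0.000). Tangency of A1 to JN means the radius QN is perpendicular to JN, so Q = N + (0, -13) = (49.50, -13.00). On A1, N sits at bearing 90° from Q; a 146° counterclockwise sweep puts W at bearing 236°, so W = Q + 13.0·(cos 236°, sin 236°) = (42.23, -23.78). Then cos ∠QWN = WQ·WN / (|WQ||WN|), giving 17.00°.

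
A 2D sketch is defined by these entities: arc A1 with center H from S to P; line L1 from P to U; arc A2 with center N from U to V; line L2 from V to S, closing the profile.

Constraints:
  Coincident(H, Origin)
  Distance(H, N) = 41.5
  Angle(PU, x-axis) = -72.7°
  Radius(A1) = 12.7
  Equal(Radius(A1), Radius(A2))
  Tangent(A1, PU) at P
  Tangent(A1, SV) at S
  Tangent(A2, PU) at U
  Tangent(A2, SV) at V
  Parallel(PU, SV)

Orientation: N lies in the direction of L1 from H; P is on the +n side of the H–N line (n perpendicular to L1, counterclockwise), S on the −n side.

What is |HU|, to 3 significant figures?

43.4

Tangency of A1 to both parallel lines with radius 12.7 puts P and S at H ± 12.7·n: P = (12.1, 3.78), S = (-12.1, -3.78). Equal radii place U and V the same way about N: U = N + 12.7·n = (24.5, -35.8), V = N − 12.7·n = (0.216, -43.4). Then |HU| = |U − H| = 43.4.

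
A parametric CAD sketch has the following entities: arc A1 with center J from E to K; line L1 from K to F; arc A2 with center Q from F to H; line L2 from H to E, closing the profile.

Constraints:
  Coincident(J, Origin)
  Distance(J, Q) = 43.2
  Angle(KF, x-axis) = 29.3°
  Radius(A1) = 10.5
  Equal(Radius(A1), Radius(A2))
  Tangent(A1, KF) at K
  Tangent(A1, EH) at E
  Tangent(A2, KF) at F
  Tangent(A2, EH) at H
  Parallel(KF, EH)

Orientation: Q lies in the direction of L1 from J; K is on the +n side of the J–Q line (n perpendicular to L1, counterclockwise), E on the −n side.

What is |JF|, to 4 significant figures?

44.46

The slot axis is L1's direction at 29.3°, so u = (cos 29.3°, sin 29.3°) = (0.8721, 0.4894) and n = (−sin 29.3°, cos 29.3°) = (-0.4894, 0.8721). J is at the origin and Q lies 43.2 along u from J, so Q = 43.2·u = (37.67, 21.14). Tangency of A1 to both parallel lines with radius 10.5 puts K and E at J ± 10.5·n: K = (-5.139, 9.157), E = (5.139, -9.157). Equal radii place F and H the same way about Q: F = Q + 10.5·n = (32.53, 30.30), H = Q − 10.5·n = (42.81, 11.98). Then |JF| = |F − J| = 44.46.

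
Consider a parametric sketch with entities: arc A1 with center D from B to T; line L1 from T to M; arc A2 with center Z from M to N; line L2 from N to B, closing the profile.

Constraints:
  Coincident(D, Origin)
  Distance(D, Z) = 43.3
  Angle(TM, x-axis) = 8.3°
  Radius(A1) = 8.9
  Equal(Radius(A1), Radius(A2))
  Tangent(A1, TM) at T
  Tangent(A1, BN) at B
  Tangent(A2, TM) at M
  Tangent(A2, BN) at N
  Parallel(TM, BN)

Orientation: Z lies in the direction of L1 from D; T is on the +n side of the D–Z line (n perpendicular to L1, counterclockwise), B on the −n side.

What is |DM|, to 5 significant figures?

44.205

Tangency of A1 to both parallel lines with radius 8.9 puts T and B at D ± 8.9·n: T = (-1.2848, 8.8068), B = (1.2848, -8.8068). Equal radii place M and N the same way about Z: M = Z + 8.9·n = (41.562, 15.057), N = Z − 8.9·n = (44.131, -2.5562). Then |DM| = |M − D| = 44.205.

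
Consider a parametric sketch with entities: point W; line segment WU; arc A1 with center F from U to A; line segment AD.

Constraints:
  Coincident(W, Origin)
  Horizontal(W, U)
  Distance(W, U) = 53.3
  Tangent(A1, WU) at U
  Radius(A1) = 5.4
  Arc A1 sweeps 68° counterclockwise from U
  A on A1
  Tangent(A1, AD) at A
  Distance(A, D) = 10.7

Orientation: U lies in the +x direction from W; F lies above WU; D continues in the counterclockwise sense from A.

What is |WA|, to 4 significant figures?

58.40

W is at the origin; WU is horizontal with |WU| = 53.3 and U on the +x side, so U = (53.30, 0.000). Since A1 is tangent to WU there, FU ⟂ WU, so F = U + (0, 5.4) = (53.30, 5.400). On A1, U sits at bearing -90° from F; a 68° counterclockwise sweep puts A at bearing -22°, so A = F + 5.4·(cos -22°, sin -22°) = (58.31, 3.377). Then |WA| = |A − W| = 58.40.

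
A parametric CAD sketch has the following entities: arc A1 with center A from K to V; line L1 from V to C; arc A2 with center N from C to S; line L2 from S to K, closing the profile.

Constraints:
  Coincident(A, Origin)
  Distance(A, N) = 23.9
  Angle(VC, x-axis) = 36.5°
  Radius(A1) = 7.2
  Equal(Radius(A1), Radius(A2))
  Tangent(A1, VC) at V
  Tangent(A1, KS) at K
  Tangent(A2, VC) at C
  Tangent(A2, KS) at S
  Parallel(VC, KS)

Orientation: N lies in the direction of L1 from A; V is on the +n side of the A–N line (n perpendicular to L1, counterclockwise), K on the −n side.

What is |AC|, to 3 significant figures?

25.0

The slot axis is L1's direction at 36.5°, so u = (cos 36.5°, sin 36.5°) = (0.804, 0.595) and n = (−sin 36.5°, cos 36.5°) = (-0.595, 0.804). A is at the origin and N lies 23.9 along u from A, so N = 23.9·u = (19.2, 14.2). Tangency of A1 to both parallel lines with radius 7.2 puts V and K at A ± 7.2·n: V = (-4.28, 5.79), K = (4.28, -5.79). Equal radii place C and S the same way about N: C = N + 7.2·n = (14.9, 20.0), S = N − 7.2·n = (23.5, 8.43). Then |AC| = |C − A| = 25.0.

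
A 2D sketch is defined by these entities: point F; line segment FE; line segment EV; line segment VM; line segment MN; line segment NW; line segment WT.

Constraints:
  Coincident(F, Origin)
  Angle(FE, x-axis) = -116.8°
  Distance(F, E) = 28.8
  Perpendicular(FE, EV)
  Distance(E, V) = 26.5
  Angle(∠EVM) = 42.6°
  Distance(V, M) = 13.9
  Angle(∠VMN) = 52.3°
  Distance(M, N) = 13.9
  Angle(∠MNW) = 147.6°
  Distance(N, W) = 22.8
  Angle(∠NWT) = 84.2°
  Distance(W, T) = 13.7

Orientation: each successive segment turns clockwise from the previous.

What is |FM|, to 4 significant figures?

25.31

F is at the origin; FE runs at -116.8° with length 28.8, so E = (-12.99, -25.71). FE is perpendicular to EV, so EV runs at 153.2°; with |EV| = 26.5, V = (-36.64, -13.76). ∠EVM = 42.6° gives VM at 15.80° from the x-axis; with |VM| = 13.9, M = (-23.26, -9.974). Then |FM| = |M − F| = 25.31.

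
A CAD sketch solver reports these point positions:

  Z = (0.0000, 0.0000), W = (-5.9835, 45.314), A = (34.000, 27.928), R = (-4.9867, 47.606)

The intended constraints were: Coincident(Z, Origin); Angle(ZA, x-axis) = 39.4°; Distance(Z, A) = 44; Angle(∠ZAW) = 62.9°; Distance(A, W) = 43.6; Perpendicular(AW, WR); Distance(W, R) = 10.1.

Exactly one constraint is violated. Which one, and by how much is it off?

Distance(W, R) = 10.1 — off by 7.60.

Z = (0.00, 0.00) ✓; ZA at 39.40° ✓; |ZA| = 44.00 ✓; ∠ZAW = 62.90° ✓; |AW| = 43.60 ✓; ∠(AW, WR) = 90.00° ✓; |WR| = 2.499 ✗.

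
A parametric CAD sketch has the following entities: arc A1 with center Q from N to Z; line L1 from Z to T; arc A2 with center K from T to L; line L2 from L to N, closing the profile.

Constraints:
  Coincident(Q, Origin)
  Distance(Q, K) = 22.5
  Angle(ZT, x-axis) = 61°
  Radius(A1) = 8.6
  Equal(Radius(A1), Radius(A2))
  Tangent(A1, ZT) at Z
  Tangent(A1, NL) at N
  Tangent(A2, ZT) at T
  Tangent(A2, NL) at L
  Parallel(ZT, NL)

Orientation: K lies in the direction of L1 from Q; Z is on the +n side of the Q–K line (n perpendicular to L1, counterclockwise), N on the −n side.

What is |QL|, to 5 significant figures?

24.088

The slot axis is L1's direction at 61.0°, so u = (cos 61.0°, sin 61.0°) = (0.48481, 0.87462) and n = (−sin 61.0°, cos 61.0°) = (-0.87462, 0.48481). Q is at the origin and K lies 22.5 along u from Q, so K = 22.5·u = (10.908, 19.679). Tangency of A1 to both parallel lines with radius 8.6 puts Z and N at Q ± 8.6·n: Z = (-7.5217, 4.1694), N = (7.5217, -4.1694). Equal radii place T and L the same way about K: T = K + 8.6·n = (3.3865, 23.848), L = K − 8.6·n = (18.430, 15.510). Then |QL| = |L − Q| = 24.088.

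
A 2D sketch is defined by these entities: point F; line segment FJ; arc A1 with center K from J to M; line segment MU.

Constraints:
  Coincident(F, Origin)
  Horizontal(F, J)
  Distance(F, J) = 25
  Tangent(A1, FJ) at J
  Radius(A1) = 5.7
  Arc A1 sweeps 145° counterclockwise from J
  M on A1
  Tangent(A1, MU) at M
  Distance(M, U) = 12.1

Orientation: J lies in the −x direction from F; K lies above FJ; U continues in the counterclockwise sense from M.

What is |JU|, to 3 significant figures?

18.5

On A1, J sits at bearing -90° from K; a 145° counterclockwise sweep puts M at bearing 55°, so M = K + 5.7·(cos 55°, sin 55°) = (-21.7, 10.4). The tangent condition forces KM to be normal to MU, so MU runs along (−sin 55°, cos 55°); with |MU| = 12.1, U = (-31.6, 17.3). Then |JU| = |U − J| = 18.5.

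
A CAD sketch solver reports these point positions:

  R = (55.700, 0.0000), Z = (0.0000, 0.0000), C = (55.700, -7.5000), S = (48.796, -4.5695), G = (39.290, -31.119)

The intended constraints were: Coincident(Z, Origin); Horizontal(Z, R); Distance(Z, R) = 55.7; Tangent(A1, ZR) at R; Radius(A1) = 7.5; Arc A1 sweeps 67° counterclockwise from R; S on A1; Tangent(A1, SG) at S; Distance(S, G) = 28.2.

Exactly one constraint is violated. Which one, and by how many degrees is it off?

Tangent(A1, SG) at S — off by 3.30°.

Z = (0.00, 0.00) ✓; Z.y = 0.00, R.y = 0.00 ✓; |ZR| = 55.70 ✓; ∠(CR, RZ) = 90.00° ✓; |CR| = 7.500 ✓; bearing(C→S) − bearing(C→R) = 67.00° ✓; |CS| = 7.500 ✓; ∠(CS, SG) = 86.70° ✗; |SG| = 28.20 ✓.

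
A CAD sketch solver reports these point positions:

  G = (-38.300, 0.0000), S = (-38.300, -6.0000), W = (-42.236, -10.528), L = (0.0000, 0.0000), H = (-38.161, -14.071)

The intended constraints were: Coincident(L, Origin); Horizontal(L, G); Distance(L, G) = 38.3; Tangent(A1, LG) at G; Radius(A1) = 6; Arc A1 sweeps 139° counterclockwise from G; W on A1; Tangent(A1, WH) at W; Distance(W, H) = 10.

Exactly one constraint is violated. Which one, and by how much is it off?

Distance(W, H) = 10 — off by 4.60.

L = (0.00, 0.00) ✓; L.y = 0.00, G.y = 0.00 ✓; |LG| = 38.30 ✓; ∠(SG, GL) = 90.00° ✓; |SG| = 6.000 ✓; bearing(S→W) − bearing(S→G) = 139.0° ✓; |SW| = 6.000 ✓; ∠(SW, WH) = 90.01° ✓; |WH| = 5.400 ✗.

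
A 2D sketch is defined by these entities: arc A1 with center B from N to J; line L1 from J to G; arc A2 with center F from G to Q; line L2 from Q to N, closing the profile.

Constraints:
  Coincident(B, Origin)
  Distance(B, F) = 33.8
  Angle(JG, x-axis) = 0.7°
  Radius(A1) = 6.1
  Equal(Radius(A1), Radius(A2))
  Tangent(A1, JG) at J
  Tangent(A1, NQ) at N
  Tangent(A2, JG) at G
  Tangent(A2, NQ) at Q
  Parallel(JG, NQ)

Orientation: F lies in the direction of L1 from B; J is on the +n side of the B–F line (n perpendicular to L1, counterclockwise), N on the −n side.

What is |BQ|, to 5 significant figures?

34.346

The slot axis is L1's direction at 0.7°, so u = (cos 0.7°, sin 0.7°) = (0.99993, 0.012217) and n = (−sin 0.7°, cos 0.7°) = (-0.012217, 0.99993). B is at the origin and F lies 33.8 along u from B, so F = 33.8·u = (33.797, 0.41293). Tangency of A1 to both parallel lines with radius 6.1 puts J and N at B ± 6.1·n: J = (-0.074524, 6.0995), N = (0.074524, -6.0995). Equal radii place G and Q the same way about F: G = F + 6.1·n = (33.723, 6.5125), Q = F − 6.1·n = (33.872, -5.6866). Then |BQ| = |Q − B| = 34.346.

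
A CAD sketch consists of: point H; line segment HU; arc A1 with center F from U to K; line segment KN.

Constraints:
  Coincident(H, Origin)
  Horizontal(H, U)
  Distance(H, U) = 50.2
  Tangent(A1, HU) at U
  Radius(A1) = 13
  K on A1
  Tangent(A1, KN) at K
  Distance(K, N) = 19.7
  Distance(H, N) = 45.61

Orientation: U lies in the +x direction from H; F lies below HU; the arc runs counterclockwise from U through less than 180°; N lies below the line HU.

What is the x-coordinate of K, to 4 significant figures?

37.38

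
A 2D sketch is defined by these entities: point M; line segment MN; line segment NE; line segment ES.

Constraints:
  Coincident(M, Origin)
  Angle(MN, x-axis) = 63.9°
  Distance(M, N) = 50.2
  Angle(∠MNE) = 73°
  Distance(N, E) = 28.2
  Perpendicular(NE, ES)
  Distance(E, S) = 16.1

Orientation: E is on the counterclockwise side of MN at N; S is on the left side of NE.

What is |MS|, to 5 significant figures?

34.654

M is at the origin; MN runs at 63.9° with length 50.2, so N = 50.2·(cos 63.9°, sin 63.9°) = (22.085, 45.081). ∠MNE = 73.0°, so NE runs at 63.9° + (180° − 73.0°) = 170.90° from the x-axis; with |NE| = 28.2, E = N + 28.2·(cos 170.90°, sin 170.90°) = (-5.7601, 49.541). The perpendicularity gives ES at right angles to NE; with |ES| = 16.1 on the left of NE, S = E + 16.1·(-0.15816, -0.98741) = (-8.3065, 33.644). Then |MS| = |S − M| = 34.654.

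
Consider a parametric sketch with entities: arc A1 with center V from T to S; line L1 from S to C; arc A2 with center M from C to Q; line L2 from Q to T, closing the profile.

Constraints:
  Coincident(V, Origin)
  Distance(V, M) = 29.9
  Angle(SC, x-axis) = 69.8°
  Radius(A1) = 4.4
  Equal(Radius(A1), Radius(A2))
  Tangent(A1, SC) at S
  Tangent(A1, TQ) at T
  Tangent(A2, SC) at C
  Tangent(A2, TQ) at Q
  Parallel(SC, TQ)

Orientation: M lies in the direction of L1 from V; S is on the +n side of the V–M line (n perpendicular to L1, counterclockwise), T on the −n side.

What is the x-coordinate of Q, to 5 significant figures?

14.454

The slot axis is L1's direction at 69.8°, so u = (cos 69.8°, sin 69.8°) = (0.34530, 0.93849) and n = (−sin 69.8°, cos 69.8°) = (-0.93849, 0.34530). V is at the origin and M lies 29.9 along u from V, so M = 29.9·u = (10.324, 28.061). Tangency of A1 to both parallel lines with radius 4.4 puts S and T at V ± 4.4·n: S = (-4.1294, 1.5193), T = (4.1294, -1.5193). Equal radii place C and Q the same way about M: C = M + 4.4·n = (6.1950, 29.580), Q = M − 4.4·n = (14.454, 26.542). So Q.x = 14.454.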